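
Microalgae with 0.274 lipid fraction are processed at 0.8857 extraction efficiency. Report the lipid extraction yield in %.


Y = lipid_content * extraction_eff * 100
= 0.274 * 0.8857 * 100
= 24.2682%

24.2682%


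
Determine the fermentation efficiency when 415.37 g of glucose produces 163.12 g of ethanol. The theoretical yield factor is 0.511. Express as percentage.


Fermentation efficiency = (actual / (0.511 * glucose)) * 100
= (163.12 / (0.511 * 415.37)) * 100
= 76.8513%

76.8513%


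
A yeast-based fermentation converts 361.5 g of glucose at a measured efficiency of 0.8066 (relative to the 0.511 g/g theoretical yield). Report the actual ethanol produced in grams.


Actual ethanol: m = 0.511 * 361.5 * 0.8066
m = 149.0004 g

149.0004 g


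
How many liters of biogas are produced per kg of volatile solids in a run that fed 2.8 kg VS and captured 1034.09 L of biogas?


Y = V / VS
= 1034.09 / 2.8
= 369.3179 L/kg VS

369.3179 L/kg VS


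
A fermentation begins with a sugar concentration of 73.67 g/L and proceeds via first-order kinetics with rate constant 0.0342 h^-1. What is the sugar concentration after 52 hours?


S = S0 * exp(-k * t)
S = 73.67 * exp(-0.0342 * 52)
S = 12.4435 g/L

12.4435 g/L


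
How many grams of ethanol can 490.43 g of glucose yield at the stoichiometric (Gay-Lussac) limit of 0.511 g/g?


Theoretical ethanol yield: m_EtOH = 0.511 * m_glucose
m_EtOH = 0.511 * 490.43 = 250.6097 g

250.6097 g


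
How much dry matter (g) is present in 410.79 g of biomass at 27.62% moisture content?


Wd = Ww * (1 - MC/100)
= 410.79 * (1 - 27.62/100)
= 297.3298 g

297.3298 g


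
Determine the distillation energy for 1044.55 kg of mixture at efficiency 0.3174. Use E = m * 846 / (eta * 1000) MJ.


E = m * 846 / (eta * 1000)
= 1044.55 * 846 / (0.3174 * 1000)
= 2784.1503 MJ

2784.1503 MJ


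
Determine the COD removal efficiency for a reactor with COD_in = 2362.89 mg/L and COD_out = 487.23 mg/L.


eta = (COD_in - COD_out) / COD_in * 100
= (2362.89 - 487.23) / 2362.89 * 100
= 79.3799%

79.3799%


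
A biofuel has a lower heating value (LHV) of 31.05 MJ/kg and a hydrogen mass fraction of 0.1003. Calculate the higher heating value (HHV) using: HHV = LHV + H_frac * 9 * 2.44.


HHV = LHV + H_frac * 9 * 2.44
= 31.05 + 0.1003 * 9 * 2.44
= 33.2526 MJ/kg

33.2526 MJ/kg


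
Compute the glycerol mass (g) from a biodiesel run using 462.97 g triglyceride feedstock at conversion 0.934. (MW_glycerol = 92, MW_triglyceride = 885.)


glycerol = oil * conv * (92/885)
= 462.97 * 0.934 * 92 / 885
= 44.9515 g

44.9515 g


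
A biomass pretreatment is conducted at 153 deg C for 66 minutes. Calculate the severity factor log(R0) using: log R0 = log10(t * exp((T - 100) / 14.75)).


logR0 = log10(t * exp((T - 100) / 14.75))
= log10(66 * exp((153 - 100) / 14.75))
= 3.3801

3.3801


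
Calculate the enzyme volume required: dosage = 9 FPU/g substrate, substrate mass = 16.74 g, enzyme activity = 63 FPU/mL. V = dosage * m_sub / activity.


V = dosage * m_sub / activity
V = 9 * 16.74 / 63
V = 2.3914 mL

2.3914 mL


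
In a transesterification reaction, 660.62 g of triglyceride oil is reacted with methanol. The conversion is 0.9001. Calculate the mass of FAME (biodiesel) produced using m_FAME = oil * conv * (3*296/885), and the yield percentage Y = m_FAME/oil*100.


m_FAME = oil * conv * (3 * 296 / 885) = oil * conv * (888/885)
= 660.62 * 0.9001 * 888 / 885
= 596.6397 g
Y = m_FAME / oil * 100 = conv * (888/885) * 100
= 0.9001 * 888 / 885 * 100
= 90.32%

596.6397 g FAME; Y = 90.32%


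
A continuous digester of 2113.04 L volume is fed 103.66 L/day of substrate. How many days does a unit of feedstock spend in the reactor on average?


HRT = V / Q
= 2113.04 / 103.66
= 20.3843 days

20.3843 days


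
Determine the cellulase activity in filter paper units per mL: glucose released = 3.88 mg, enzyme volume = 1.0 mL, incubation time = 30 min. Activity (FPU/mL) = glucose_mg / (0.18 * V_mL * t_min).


Activity = glucose_mg / (0.18 mg/umol * V_mL * t_min)
= 3.88 / (0.18 * 1.0 * 30)
= 0.7185 FPU/mL

0.7185 FPU/mL


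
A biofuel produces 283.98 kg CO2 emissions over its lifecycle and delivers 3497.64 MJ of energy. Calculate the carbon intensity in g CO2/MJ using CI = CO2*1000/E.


CI = CO2 * 1000 / E
= 283.98 * 1000 / 3497.64
= 81.1919 g CO2/MJ

81.1919 g CO2/MJ


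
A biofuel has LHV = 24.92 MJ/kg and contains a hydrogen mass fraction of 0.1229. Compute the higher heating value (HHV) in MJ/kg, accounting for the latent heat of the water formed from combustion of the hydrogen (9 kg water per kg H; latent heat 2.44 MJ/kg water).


HHV = LHV + H_frac * 9 * 2.44
= 24.92 + 0.1229 * 9 * 2.44
= 27.6189 MJ/kg

27.6189 MJ/kg


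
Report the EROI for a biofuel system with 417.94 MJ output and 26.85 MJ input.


EROI = E_out / E_in
= 417.94 / 26.85
= 15.5657

15.5657


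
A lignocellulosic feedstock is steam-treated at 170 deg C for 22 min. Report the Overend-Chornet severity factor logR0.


logR0 = log10(t * exp((T - 100) / 14.75))
= log10(22 * exp((170 - 100) / 14.75))
= 3.4035

3.4035


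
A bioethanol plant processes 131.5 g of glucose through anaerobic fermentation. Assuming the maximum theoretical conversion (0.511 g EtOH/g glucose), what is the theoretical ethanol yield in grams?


Theoretical ethanol yield: m_EtOH = 0.511 * m_glucose
m_EtOH = 0.511 * 131.5 = 67.1965 g

67.1965 g


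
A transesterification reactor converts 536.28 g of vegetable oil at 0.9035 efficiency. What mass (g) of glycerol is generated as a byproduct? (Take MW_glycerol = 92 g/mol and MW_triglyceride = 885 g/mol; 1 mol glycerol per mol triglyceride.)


glycerol = oil * conv * (92/885)
= 536.28 * 0.9035 * 92 / 885
= 50.3691 g

50.3691 g


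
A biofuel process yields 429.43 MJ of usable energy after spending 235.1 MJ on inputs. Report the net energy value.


NEV = E_out - E_in
= 429.43 - 235.1
= 194.3300 MJ

194.3300 MJ


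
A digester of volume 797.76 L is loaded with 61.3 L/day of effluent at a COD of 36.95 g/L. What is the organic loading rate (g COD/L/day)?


OLR = Q * S / V
= 61.3 * 36.95 / 797.76
= 2.8392 g/L/day

2.8392 g/L/day


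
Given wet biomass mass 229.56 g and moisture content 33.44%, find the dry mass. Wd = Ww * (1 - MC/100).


Wd = Ww * (1 - MC/100)
= 229.56 * (1 - 33.44/100)
= 152.7951 g

152.7951 g


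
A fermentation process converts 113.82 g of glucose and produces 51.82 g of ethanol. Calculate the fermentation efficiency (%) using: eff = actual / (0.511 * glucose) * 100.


Fermentation efficiency = (actual / (0.511 * glucose)) * 100
= (51.82 / (0.511 * 113.82)) * 100
= 89.0959%

89.0959%


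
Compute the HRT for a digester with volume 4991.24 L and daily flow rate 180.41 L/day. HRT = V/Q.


HRT = V / Q
= 4991.24 / 180.41
= 27.6661 days

27.6661 days


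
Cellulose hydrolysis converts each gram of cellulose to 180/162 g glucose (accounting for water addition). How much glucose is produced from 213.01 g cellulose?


glucose = cellulose * 180/162
= 213.01 * 180/162
= 236.6778 g

236.6778 g


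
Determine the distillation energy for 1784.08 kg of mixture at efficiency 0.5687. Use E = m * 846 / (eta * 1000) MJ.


E = m * 846 / (eta * 1000)
= 1784.08 * 846 / (0.5687 * 1000)
= 2654.0033 MJ

2654.0033 MJ


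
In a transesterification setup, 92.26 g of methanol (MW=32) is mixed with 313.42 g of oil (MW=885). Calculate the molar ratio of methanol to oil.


Molar ratio = n_MeOH / n_oil = (MeOH/32) / (oil/885) = (MeOH * 885) / (32 * oil)
= (92.26 * 885) / (32 * 313.42)
= 8.1410

8.1410


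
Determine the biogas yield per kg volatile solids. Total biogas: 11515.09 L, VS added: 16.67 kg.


Y = V / VS
= 11515.09 / 16.67
= 690.7672 L/kg VS

690.7672 L/kg VS


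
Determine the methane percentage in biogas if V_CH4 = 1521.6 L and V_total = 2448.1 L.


CH4% = V_CH4 / V_total * 100
= 1521.6 / 2448.1 * 100
= 62.1543%

62.1543%


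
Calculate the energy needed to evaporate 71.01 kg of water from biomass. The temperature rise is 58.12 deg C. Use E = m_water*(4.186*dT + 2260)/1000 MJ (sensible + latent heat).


E = m_water * (4.186 * dT + 2260) / 1000
= 71.01 * (4.186 * 58.12 + 2260) / 1000
= 177.7586 MJ

177.7586 MJ


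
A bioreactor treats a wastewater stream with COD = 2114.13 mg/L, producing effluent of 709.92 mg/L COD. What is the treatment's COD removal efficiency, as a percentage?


eta = (COD_in - COD_out) / COD_in * 100
= (2114.13 - 709.92) / 2114.13 * 100
= 66.4202%

66.4202%


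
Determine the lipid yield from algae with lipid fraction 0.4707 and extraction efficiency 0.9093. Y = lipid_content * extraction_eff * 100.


Y = lipid_content * extraction_eff * 100
= 0.4707 * 0.9093 * 100
= 42.8008%

42.8008%


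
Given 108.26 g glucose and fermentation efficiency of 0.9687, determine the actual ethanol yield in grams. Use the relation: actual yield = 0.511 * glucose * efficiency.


Actual ethanol: m = 0.511 * 108.26 * 0.9687
m = 53.5893 g

53.5893 g


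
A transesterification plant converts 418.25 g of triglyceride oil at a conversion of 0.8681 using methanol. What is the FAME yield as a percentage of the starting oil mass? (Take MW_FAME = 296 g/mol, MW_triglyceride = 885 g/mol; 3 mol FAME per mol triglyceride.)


m_FAME = oil * conv * (3 * 296 / 885) = oil * conv * (888/885)
= 418.25 * 0.8681 * 888 / 885
= 364.3136 g
Y = m_FAME / oil * 100 = conv * (888/885) * 100
= 0.8681 * 888 / 885 * 100
= 87.10%

87.10%


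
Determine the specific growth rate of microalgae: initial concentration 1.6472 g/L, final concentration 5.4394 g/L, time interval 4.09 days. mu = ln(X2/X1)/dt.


mu = ln(X2/X1) / dt
= ln(5.4394/1.6472) / 4.09
= 0.2921 per day

0.2921 per day


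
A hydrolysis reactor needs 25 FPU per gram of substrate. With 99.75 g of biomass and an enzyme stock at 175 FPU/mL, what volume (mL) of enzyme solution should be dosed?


V = dosage * m_sub / activity
V = 25 * 99.75 / 175
V = 14.2500 mL

14.2500 mL


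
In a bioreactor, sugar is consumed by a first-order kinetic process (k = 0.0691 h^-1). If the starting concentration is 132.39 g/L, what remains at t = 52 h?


S = S0 * exp(-k * t)
S = 132.39 * exp(-0.0691 * 52)
S = 3.6421 g/L

3.6421 g/L


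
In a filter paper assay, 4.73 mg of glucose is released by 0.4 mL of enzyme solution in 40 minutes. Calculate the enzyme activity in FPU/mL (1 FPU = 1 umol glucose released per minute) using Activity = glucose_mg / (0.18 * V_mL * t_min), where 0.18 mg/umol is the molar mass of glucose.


Activity = glucose_mg / (0.18 mg/umol * V_mL * t_min)
= 4.73 / (0.18 * 0.4 * 40)
= 1.6424 FPU/mL

1.6424 FPU/mL


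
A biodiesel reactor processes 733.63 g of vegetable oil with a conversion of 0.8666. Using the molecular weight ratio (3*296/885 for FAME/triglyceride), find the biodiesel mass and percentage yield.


m_FAME = oil * conv * (3 * 296 / 885) = oil * conv * (888/885)
= 733.63 * 0.8666 * 888 / 885
= 637.9189 g
Y = m_FAME / oil * 100 = conv * (888/885) * 100
= 0.8666 * 888 / 885 * 100
= 86.95%

637.9189 g FAME; Y = 86.95%


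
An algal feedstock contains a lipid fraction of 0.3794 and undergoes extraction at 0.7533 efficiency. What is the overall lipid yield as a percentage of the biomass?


Y = lipid_content * extraction_eff * 100
= 0.3794 * 0.7533 * 100
= 28.5802%

28.5802%


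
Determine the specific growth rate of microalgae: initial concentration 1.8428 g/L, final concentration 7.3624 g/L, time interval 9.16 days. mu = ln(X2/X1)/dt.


mu = ln(X2/X1) / dt
= ln(7.3624/1.8428) / 9.16
= 0.1512 per day

0.1512 per day


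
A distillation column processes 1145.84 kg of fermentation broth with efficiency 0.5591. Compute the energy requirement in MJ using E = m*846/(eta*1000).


E = m * 846 / (eta * 1000)
= 1145.84 * 846 / (0.5591 * 1000)
= 1733.8234 MJ

1733.8234 MJ


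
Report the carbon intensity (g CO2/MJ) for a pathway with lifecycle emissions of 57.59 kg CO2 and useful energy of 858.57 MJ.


CI = CO2 * 1000 / E
= 57.59 * 1000 / 858.57
= 67.0767 g CO2/MJ

67.0767 g CO2/MJ


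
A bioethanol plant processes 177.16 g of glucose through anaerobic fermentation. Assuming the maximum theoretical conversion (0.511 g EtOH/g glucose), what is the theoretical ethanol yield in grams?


Theoretical ethanol yield: m_EtOH = 0.511 * m_glucose
m_EtOH = 0.511 * 177.16 = 90.5288 g

90.5288 g


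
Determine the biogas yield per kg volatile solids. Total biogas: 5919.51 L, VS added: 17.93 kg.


Y = V / VS
= 5919.51 / 17.93
= 330.1456 L/kg VS

330.1456 L/kg VS


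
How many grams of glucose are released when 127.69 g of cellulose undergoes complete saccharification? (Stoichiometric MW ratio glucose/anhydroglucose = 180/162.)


glucose = cellulose * 180/162
= 127.69 * 180/162
= 141.8778 g

141.8778 g


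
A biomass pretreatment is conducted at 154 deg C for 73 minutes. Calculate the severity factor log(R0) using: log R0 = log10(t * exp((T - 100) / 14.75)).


logR0 = log10(t * exp((T - 100) / 14.75))
= log10(73 * exp((154 - 100) / 14.75))
= 3.4533

3.4533


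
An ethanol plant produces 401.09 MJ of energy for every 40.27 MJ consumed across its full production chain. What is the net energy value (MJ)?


NEV = E_out - E_in
= 401.09 - 40.27
= 360.8200 MJ

360.8200 MJ


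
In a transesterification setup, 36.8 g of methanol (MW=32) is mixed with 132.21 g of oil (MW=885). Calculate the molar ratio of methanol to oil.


Molar ratio = n_MeOH / n_oil = (MeOH/32) / (oil/885) = (MeOH * 885) / (32 * oil)
= (36.8 * 885) / (32 * 132.21)
= 7.6980

7.6980


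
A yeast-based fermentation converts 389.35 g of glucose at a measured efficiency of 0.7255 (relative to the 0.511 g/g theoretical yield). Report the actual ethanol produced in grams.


Actual ethanol: m = 0.511 * 389.35 * 0.7255
m = 144.3439 g

144.3439 g


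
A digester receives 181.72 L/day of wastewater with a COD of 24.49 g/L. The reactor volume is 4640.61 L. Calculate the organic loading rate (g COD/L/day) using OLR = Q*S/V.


OLR = Q * S / V
= 181.72 * 24.49 / 4640.61
= 0.9590 g/L/day

0.9590 g/L/day


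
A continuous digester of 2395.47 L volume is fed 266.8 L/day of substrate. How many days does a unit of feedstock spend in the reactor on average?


HRT = V / Q
= 2395.47 / 266.8
= 8.9785 days

8.9785 days


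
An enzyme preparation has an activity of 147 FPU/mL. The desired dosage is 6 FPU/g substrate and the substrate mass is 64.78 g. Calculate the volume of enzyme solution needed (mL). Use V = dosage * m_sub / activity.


V = dosage * m_sub / activity
V = 6 * 64.78 / 147
V = 2.6441 mL

2.6441 mL


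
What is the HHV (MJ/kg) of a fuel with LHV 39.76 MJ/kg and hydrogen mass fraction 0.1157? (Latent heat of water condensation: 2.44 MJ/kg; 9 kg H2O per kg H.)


HHV = LHV + H_frac * 9 * 2.44
= 39.76 + 0.1157 * 9 * 2.44
= 42.3008 MJ/kg

42.3008 MJ/kg


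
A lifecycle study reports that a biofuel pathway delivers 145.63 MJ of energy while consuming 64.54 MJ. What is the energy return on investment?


EROI = E_out / E_in
= 145.63 / 64.54
= 2.2564

2.2564


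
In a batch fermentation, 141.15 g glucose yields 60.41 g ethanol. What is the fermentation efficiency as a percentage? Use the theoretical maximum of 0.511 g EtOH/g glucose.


Fermentation efficiency = (actual / (0.511 * glucose)) * 100
= (60.41 / (0.511 * 141.15)) * 100
= 83.7543%

83.7543%


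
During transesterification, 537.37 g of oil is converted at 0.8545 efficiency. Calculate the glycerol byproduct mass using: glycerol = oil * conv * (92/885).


glycerol = oil * conv * (92/885)
= 537.37 * 0.8545 * 92 / 885
= 47.7342 g

47.7342 g


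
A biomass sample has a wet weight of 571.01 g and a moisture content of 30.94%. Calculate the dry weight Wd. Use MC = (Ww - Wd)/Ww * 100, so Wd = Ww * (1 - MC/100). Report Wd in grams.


Wd = Ww * (1 - MC/100)
= 571.01 * (1 - 30.94/100)
= 394.3395 g

394.3395 g


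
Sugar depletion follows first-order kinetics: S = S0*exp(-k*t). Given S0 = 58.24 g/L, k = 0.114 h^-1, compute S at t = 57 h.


S = S0 * exp(-k * t)
S = 58.24 * exp(-0.114 * 57)
S = 0.0877 g/L

0.0877 g/L


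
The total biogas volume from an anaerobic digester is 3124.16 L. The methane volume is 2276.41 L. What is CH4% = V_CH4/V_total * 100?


CH4% = V_CH4 / V_total * 100
= 2276.41 / 3124.16 * 100
= 72.8647%

72.8647%


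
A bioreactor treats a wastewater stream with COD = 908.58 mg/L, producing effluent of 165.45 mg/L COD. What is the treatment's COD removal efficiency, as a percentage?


eta = (COD_in - COD_out) / COD_in * 100
= (908.58 - 165.45) / 908.58 * 100
= 81.7903%

81.7903%


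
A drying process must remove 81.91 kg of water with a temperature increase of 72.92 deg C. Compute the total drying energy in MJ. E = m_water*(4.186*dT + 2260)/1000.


E = m_water * (4.186 * dT + 2260) / 1000
= 81.91 * (4.186 * 72.92 + 2260) / 1000
= 210.1191 MJ

210.1191 MJ


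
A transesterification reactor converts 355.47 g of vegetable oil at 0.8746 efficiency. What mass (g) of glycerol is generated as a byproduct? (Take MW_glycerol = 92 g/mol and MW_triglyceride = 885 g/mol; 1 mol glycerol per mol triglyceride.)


glycerol = oil * conv * (92/885)
= 355.47 * 0.8746 * 92 / 885
= 32.3189 g

32.3189 g


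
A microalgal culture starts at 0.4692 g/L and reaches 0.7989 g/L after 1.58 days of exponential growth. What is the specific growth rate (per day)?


mu = ln(X2/X1) / dt
= ln(0.7989/0.4692) / 1.58
= 0.3368 per day

0.3368 per day


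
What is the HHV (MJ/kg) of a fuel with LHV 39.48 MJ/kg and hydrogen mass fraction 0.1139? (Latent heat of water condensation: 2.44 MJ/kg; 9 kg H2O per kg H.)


HHV = LHV + H_frac * 9 * 2.44
= 39.48 + 0.1139 * 9 * 2.44
= 41.9812 MJ/kg

41.9812 MJ/kg


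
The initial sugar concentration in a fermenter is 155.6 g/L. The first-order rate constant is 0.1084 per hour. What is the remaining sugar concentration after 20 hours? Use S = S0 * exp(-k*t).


S = S0 * exp(-k * t)
S = 155.6 * exp(-0.1084 * 20)
S = 17.8016 g/L

17.8016 g/L


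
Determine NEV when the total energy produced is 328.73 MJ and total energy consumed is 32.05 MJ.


NEV = E_out - E_in
= 328.73 - 32.05
= 296.6800 MJ

296.6800 MJ


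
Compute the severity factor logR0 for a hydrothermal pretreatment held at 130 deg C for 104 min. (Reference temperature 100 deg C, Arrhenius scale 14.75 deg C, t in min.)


logR0 = log10(t * exp((T - 100) / 14.75))
= log10(104 * exp((130 - 100) / 14.75))
= 2.9003

2.9003


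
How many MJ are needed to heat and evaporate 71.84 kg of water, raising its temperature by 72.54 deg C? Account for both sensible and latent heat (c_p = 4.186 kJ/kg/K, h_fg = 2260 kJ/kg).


E = m_water * (4.186 * dT + 2260) / 1000
= 71.84 * (4.186 * 72.54 + 2260) / 1000
= 184.1728 MJ

184.1728 MJ


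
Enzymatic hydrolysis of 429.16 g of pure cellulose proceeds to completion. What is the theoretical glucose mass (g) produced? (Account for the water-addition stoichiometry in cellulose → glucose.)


glucose = cellulose * 180/162
= 429.16 * 180/162
= 476.8444 g

476.8444 g


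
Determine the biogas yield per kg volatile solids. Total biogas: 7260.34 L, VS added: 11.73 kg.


Y = V / VS
= 7260.34 / 11.73
= 618.9548 L/kg VS

618.9548 L/kg VS


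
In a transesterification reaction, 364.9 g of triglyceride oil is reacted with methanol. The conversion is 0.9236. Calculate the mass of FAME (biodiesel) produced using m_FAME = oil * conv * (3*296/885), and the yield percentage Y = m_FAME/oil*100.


m_FAME = oil * conv * (3 * 296 / 885) = oil * conv * (888/885)
= 364.9 * 0.9236 * 888 / 885
= 338.1641 g
Y = m_FAME / oil * 100 = conv * (888/885) * 100
= 0.9236 * 888 / 885 * 100
= 92.67%

338.1641 g FAME; Y = 92.67%


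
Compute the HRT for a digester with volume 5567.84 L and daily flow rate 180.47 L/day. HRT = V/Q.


HRT = V / Q
= 5567.84 / 180.47
= 30.8519 days

30.8519 days


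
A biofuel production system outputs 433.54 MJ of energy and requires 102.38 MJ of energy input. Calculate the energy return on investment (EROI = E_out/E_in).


EROI = E_out / E_in
= 433.54 / 102.38
= 4.2346

4.2346


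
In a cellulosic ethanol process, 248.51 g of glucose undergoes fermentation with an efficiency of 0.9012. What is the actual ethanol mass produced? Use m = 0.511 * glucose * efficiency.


Actual ethanol: m = 0.511 * 248.51 * 0.9012
m = 114.4421 g

114.4421 g


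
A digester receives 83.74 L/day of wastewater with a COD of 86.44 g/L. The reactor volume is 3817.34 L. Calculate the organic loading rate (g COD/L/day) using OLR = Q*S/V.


OLR = Q * S / V
= 83.74 * 86.44 / 3817.34
= 1.8962 g/L/day

1.8962 g/L/day


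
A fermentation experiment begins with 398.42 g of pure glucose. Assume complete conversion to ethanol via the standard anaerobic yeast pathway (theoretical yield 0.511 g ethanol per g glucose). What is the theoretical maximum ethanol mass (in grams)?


Theoretical ethanol yield: m_EtOH = 0.511 * m_glucose
m_EtOH = 0.511 * 398.42 = 203.5926 g

203.5926 g


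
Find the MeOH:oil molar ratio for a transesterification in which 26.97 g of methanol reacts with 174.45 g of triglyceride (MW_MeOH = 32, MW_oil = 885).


Molar ratio = n_MeOH / n_oil = (MeOH/32) / (oil/885) = (MeOH * 885) / (32 * oil)
= (26.97 * 885) / (32 * 174.45)
= 4.2757

4.2757


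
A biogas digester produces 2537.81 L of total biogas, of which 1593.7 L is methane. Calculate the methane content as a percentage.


CH4% = V_CH4 / V_total * 100
= 1593.7 / 2537.81 * 100
= 62.7982%

62.7982%


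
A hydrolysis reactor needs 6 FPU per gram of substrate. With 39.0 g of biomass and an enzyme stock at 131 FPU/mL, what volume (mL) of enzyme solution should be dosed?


V = dosage * m_sub / activity
V = 6 * 39.0 / 131
V = 1.7863 mL

1.7863 mL


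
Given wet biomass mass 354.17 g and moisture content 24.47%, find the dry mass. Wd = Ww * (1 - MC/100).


Wd = Ww * (1 - MC/100)
= 354.17 * (1 - 24.47/100)
= 267.5046 g

267.5046 g


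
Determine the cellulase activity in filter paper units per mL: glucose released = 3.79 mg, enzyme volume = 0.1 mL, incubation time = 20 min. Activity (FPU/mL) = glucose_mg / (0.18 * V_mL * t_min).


Activity = glucose_mg / (0.18 mg/umol * V_mL * t_min)
= 3.79 / (0.18 * 0.1 * 20)
= 10.5278 FPU/mL

10.5278 FPU/mL


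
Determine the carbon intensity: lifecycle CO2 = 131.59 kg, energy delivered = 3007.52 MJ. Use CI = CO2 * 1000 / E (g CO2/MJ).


CI = CO2 * 1000 / E
= 131.59 * 1000 / 3007.52
= 43.7537 g CO2/MJ

43.7537 g CO2/MJ


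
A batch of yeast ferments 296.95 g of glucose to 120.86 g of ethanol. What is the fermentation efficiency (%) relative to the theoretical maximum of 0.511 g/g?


Fermentation efficiency = (actual / (0.511 * glucose)) * 100
= (120.86 / (0.511 * 296.95)) * 100
= 79.6486%

79.6486%


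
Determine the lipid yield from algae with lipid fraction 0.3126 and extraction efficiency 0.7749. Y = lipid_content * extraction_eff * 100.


Y = lipid_content * extraction_eff * 100
= 0.3126 * 0.7749 * 100
= 24.2234%

24.2234%


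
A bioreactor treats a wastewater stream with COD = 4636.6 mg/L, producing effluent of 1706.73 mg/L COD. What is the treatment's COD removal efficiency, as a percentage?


eta = (COD_in - COD_out) / COD_in * 100
= (4636.6 - 1706.73) / 4636.6 * 100
= 63.1901%

63.1901%


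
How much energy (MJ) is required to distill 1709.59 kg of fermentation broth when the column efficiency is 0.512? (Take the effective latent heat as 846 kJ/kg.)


E = m * 846 / (eta * 1000)
= 1709.59 * 846 / (0.512 * 1000)
= 2824.8304 MJ

2824.8304 MJ


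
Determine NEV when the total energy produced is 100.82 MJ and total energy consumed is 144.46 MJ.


NEV = E_out - E_in
= 100.82 - 144.46
= -43.6400 MJ

-43.6400 MJ


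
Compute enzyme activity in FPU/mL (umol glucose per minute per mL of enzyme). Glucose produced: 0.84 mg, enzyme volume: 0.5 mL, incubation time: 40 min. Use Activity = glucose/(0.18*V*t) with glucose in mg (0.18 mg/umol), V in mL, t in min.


Activity = glucose_mg / (0.18 mg/umol * V_mL * t_min)
= 0.84 / (0.18 * 0.5 * 40)
= 0.2333 FPU/mL

0.2333 FPU/mL


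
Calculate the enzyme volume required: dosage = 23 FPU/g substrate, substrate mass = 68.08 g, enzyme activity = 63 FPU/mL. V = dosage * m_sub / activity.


V = dosage * m_sub / activity
V = 23 * 68.08 / 63
V = 24.8546 mL

24.8546 mL


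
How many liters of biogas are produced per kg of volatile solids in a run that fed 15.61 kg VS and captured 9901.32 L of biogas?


Y = V / VS
= 9901.32 / 15.61
= 634.2934 L/kg VS

634.2934 L/kg VS


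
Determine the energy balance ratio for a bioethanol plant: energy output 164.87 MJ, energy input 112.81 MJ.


EROI = E_out / E_in
= 164.87 / 112.81
= 1.4615

1.4615


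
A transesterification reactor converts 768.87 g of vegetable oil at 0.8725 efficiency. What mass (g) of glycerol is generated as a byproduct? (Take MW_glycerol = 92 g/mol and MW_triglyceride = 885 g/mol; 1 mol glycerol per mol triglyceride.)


glycerol = oil * conv * (92/885)
= 768.87 * 0.8725 * 92 / 885
= 69.7369 g

69.7369 g


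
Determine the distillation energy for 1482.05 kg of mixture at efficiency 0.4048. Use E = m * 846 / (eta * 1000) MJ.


E = m * 846 / (eta * 1000)
= 1482.05 * 846 / (0.4048 * 1000)
= 3097.3673 MJ

3097.3673 MJ


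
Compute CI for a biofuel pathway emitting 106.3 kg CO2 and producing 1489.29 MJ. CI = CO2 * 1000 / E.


CI = CO2 * 1000 / E
= 106.3 * 1000 / 1489.29
= 71.3763 g CO2/MJ

71.3763 g CO2/MJ


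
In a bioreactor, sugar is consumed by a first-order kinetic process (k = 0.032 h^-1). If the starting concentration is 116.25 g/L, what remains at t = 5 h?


S = S0 * exp(-k * t)
S = 116.25 * exp(-0.032 * 5)
S = 99.0617 g/L

99.0617 g/L


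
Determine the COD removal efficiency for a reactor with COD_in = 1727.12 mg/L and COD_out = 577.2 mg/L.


eta = (COD_in - COD_out) / COD_in * 100
= (1727.12 - 577.2) / 1727.12 * 100
= 66.5802%

66.5802%


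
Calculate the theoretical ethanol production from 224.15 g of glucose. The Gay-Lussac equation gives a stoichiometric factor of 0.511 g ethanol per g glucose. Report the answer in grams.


Theoretical ethanol yield: m_EtOH = 0.511 * m_glucose
m_EtOH = 0.511 * 224.15 = 114.5406 g

114.5406 g


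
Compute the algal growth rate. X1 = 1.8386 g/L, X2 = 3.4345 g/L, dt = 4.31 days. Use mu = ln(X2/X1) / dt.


mu = ln(X2/X1) / dt
= ln(3.4345/1.8386) / 4.31
= 0.1450 per day

0.1450 per day


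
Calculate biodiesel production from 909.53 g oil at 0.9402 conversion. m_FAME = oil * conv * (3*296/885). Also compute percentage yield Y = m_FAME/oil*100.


m_FAME = oil * conv * (3 * 296 / 885) = oil * conv * (888/885)
= 909.53 * 0.9402 * 888 / 885
= 858.0389 g
Y = m_FAME / oil * 100 = conv * (888/885) * 100
= 0.9402 * 888 / 885 * 100
= 94.34%

858.0389 g FAME; Y = 94.34%


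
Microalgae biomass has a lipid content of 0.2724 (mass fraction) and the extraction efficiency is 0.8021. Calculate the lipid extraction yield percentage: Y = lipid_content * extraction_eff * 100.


Y = lipid_content * extraction_eff * 100
= 0.2724 * 0.8021 * 100
= 21.8492%

21.8492%


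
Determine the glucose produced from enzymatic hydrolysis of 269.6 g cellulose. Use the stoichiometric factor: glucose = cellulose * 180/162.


glucose = cellulose * 180/162
= 269.6 * 180/162
= 299.5556 g

299.5556 g


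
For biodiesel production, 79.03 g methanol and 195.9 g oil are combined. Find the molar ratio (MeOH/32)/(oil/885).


Molar ratio = n_MeOH / n_oil = (MeOH/32) / (oil/885) = (MeOH * 885) / (32 * oil)
= (79.03 * 885) / (32 * 195.9)
= 11.1571

11.1571


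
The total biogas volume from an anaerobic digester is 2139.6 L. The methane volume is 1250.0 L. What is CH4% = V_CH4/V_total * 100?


CH4% = V_CH4 / V_total * 100
= 1250.0 / 2139.6 * 100
= 58.4221%

58.4221%


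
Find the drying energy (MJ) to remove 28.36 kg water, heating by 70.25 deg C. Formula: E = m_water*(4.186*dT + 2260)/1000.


E = m_water * (4.186 * dT + 2260) / 1000
= 28.36 * (4.186 * 70.25 + 2260) / 1000
= 72.4333 MJ

72.4333 MJ


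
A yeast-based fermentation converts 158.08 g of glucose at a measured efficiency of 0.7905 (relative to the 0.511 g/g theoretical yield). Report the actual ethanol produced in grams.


Actual ethanol: m = 0.511 * 158.08 * 0.7905
m = 63.8557 g

63.8557 g


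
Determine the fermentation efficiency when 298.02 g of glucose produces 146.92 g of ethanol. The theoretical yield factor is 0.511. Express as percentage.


Fermentation efficiency = (actual / (0.511 * glucose)) * 100
= (146.92 / (0.511 * 298.02)) * 100
= 96.4750%

96.4750%


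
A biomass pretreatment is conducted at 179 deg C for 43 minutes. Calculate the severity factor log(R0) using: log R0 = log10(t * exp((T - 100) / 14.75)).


logR0 = log10(t * exp((T - 100) / 14.75))
= log10(43 * exp((179 - 100) / 14.75))
= 3.9595

3.9595


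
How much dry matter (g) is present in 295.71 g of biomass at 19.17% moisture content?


Wd = Ww * (1 - MC/100)
= 295.71 * (1 - 19.17/100)
= 239.0224 g

239.0224 g


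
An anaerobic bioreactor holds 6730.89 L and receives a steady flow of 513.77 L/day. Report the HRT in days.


HRT = V / Q
= 6730.89 / 513.77
= 13.1010 days

13.1010 days


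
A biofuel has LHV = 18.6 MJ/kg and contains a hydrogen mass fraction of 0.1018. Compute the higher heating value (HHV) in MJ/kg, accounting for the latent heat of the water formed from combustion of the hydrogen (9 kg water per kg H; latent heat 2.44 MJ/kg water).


HHV = LHV + H_frac * 9 * 2.44
= 18.6 + 0.1018 * 9 * 2.44
= 20.8355 MJ/kg

20.8355 MJ/kg


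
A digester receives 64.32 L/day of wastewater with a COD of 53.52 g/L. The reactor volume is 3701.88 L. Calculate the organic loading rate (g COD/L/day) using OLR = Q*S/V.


OLR = Q * S / V
= 64.32 * 53.52 / 3701.88
= 0.9299 g/L/day

0.9299 g/L/day


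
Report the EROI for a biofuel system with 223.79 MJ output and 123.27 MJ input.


EROI = E_out / E_in
= 223.79 / 123.27
= 1.8154

1.8154


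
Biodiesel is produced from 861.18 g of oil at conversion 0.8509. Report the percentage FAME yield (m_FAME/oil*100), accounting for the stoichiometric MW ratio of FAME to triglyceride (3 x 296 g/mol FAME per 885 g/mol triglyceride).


m_FAME = oil * conv * (3 * 296 / 885) = oil * conv * (888/885)
= 861.18 * 0.8509 * 888 / 885
= 735.2621 g
Y = m_FAME / oil * 100 = conv * (888/885) * 100
= 0.8509 * 888 / 885 * 100
= 85.38%

85.38%


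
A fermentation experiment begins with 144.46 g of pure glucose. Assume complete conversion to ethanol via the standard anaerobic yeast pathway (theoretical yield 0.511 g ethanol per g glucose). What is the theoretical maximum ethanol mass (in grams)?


Theoretical ethanol yield: m_EtOH = 0.511 * m_glucose
m_EtOH = 0.511 * 144.46 = 73.8191 g

73.8191 g


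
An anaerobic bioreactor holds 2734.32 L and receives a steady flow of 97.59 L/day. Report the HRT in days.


HRT = V / Q
= 2734.32 / 97.59
= 28.0184 days

28.0184 days


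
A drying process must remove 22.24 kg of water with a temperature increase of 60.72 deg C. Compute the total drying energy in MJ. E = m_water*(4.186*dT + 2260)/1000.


E = m_water * (4.186 * dT + 2260) / 1000
= 22.24 * (4.186 * 60.72 + 2260) / 1000
= 55.9152 MJ

55.9152 MJ


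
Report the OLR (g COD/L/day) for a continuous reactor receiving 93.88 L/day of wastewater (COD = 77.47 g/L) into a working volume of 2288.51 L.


OLR = Q * S / V
= 93.88 * 77.47 / 2288.51
= 3.1780 g/L/day

3.1780 g/L/day


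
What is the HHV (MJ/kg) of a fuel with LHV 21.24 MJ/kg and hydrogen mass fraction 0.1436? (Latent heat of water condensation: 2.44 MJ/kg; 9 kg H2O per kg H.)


HHV = LHV + H_frac * 9 * 2.44
= 21.24 + 0.1436 * 9 * 2.44
= 24.3935 MJ/kg

24.3935 MJ/kg


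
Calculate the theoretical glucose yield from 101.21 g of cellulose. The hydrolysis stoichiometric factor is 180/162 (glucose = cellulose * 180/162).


glucose = cellulose * 180/162
= 101.21 * 180/162
= 112.4556 g

112.4556 g


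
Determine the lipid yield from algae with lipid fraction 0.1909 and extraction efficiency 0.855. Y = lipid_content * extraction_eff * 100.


Y = lipid_content * extraction_eff * 100
= 0.1909 * 0.855 * 100
= 16.3219%

16.3219%


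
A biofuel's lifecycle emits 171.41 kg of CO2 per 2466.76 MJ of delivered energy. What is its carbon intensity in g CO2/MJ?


CI = CO2 * 1000 / E
= 171.41 * 1000 / 2466.76
= 69.4879 g CO2/MJ

69.4879 g CO2/MJ


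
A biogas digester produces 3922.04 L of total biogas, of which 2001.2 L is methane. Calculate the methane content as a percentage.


CH4% = V_CH4 / V_total * 100
= 2001.2 / 3922.04 * 100
= 51.0245%

51.0245%


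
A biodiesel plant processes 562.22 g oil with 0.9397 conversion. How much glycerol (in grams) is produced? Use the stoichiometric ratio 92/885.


glycerol = oil * conv * (92/885)
= 562.22 * 0.9397 * 92 / 885
= 54.9212 g

54.9212 g


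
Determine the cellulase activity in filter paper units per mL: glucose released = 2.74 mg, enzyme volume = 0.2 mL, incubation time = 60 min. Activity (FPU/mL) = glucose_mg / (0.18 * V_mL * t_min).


Activity = glucose_mg / (0.18 mg/umol * V_mL * t_min)
= 2.74 / (0.18 * 0.2 * 60)
= 1.2685 FPU/mL

1.2685 FPU/mL


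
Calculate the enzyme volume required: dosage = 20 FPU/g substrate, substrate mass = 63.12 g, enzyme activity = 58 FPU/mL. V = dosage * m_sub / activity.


V = dosage * m_sub / activity
V = 20 * 63.12 / 58
V = 21.7655 mL

21.7655 mL


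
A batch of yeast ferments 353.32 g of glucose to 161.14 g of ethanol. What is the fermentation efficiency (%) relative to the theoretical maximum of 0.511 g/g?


Fermentation efficiency = (actual / (0.511 * glucose)) * 100
= (161.14 / (0.511 * 353.32)) * 100
= 89.2512%

89.2512%


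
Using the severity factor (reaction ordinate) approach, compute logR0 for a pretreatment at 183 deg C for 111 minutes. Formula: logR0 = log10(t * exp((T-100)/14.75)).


logR0 = log10(t * exp((T - 100) / 14.75))
= log10(111 * exp((183 - 100) / 14.75))
= 4.4891

4.4891


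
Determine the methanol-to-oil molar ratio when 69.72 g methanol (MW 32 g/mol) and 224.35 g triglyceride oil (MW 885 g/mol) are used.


Molar ratio = n_MeOH / n_oil = (MeOH/32) / (oil/885) = (MeOH * 885) / (32 * oil)
= (69.72 * 885) / (32 * 224.35)
= 8.5946

8.5946


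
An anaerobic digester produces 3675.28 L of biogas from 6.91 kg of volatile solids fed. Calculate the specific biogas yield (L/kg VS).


Y = V / VS
= 3675.28 / 6.91
= 531.8784 L/kg VS

531.8784 L/kg VS


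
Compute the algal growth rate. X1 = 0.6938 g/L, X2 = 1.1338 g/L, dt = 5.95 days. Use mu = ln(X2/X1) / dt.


mu = ln(X2/X1) / dt
= ln(1.1338/0.6938) / 5.95
= 0.0825 per day

0.0825 per day


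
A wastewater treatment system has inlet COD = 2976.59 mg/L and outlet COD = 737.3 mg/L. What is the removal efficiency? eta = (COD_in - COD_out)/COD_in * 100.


eta = (COD_in - COD_out) / COD_in * 100
= (2976.59 - 737.3) / 2976.59 * 100
= 75.2300%

75.2300%


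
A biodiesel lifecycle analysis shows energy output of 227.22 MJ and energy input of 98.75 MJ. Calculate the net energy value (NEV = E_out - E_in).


NEV = E_out - E_in
= 227.22 - 98.75
= 128.4700 MJ

128.4700 MJ


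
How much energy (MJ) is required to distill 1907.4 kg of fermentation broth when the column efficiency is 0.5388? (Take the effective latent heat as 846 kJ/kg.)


E = m * 846 / (eta * 1000)
= 1907.4 * 846 / (0.5388 * 1000)
= 2994.9154 MJ

2994.9154 MJ


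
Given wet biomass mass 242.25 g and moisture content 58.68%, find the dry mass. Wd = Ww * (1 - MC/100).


Wd = Ww * (1 - MC/100)
= 242.25 * (1 - 58.68/100)
= 100.0977 g

100.0977 g


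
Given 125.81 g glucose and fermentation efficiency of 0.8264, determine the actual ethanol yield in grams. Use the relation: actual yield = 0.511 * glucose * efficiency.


Actual ethanol: m = 0.511 * 125.81 * 0.8264
m = 53.1284 g

53.1284 g


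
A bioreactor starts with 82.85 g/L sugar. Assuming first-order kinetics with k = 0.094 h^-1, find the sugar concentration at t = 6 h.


S = S0 * exp(-k * t)
S = 82.85 * exp(-0.094 * 6)
S = 47.1358 g/L

47.1358 g/L


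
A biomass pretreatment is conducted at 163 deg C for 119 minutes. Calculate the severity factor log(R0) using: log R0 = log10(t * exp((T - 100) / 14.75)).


logR0 = log10(t * exp((T - 100) / 14.75))
= log10(119 * exp((163 - 100) / 14.75))
= 3.9305

3.9305


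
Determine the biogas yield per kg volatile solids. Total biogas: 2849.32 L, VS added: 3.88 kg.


Y = V / VS
= 2849.32 / 3.88
= 734.3608 L/kg VS

734.3608 L/kg VS


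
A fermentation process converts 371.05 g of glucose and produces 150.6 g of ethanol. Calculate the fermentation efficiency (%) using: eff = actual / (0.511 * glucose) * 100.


Fermentation efficiency = (actual / (0.511 * glucose)) * 100
= (150.6 / (0.511 * 371.05)) * 100
= 79.4276%

79.4276%


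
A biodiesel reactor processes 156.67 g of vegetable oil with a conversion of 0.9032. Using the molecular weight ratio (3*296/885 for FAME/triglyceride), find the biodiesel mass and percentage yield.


m_FAME = oil * conv * (3 * 296 / 885) = oil * conv * (888/885)
= 156.67 * 0.9032 * 888 / 885
= 141.9840 g
Y = m_FAME / oil * 100 = conv * (888/885) * 100
= 0.9032 * 888 / 885 * 100
= 90.63%

141.9840 g FAME; Y = 90.63%


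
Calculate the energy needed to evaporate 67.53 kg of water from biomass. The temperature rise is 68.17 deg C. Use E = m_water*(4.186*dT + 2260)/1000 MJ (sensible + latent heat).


E = m_water * (4.186 * dT + 2260) / 1000
= 67.53 * (4.186 * 68.17 + 2260) / 1000
= 171.8881 MJ

171.8881 MJ


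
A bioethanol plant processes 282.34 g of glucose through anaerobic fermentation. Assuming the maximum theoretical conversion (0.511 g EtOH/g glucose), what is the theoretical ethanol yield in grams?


Theoretical ethanol yield: m_EtOH = 0.511 * m_glucose
m_EtOH = 0.511 * 282.34 = 144.2757 g

144.2757 g


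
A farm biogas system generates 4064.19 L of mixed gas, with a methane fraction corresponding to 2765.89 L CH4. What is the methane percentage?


CH4% = V_CH4 / V_total * 100
= 2765.89 / 4064.19 * 100
= 68.0551%

68.0551%


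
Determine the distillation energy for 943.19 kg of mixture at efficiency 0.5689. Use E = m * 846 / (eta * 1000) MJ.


E = m * 846 / (eta * 1000)
= 943.19 * 846 / (0.5689 * 1000)
= 1402.5993 MJ

1402.5993 MJ


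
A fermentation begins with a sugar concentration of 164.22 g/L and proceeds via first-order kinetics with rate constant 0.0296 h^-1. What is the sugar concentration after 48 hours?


S = S0 * exp(-k * t)
S = 164.22 * exp(-0.0296 * 48)
S = 39.6625 g/L

39.6625 g/L


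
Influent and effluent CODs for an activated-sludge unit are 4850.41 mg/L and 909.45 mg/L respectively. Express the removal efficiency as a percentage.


eta = (COD_in - COD_out) / COD_in * 100
= (4850.41 - 909.45) / 4850.41 * 100
= 81.2500%

81.2500%


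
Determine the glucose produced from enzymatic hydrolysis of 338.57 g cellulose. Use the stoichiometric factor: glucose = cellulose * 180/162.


glucose = cellulose * 180/162
= 338.57 * 180/162
= 376.1889 g

376.1889 g


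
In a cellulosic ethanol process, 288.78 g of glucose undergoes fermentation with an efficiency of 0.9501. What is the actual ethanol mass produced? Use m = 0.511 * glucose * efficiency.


Actual ethanol: m = 0.511 * 288.78 * 0.9501
m = 140.2030 g

140.2030 g


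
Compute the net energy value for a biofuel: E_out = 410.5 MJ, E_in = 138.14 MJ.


NEV = E_out - E_in
= 410.5 - 138.14
= 272.3600 MJ

272.3600 MJ


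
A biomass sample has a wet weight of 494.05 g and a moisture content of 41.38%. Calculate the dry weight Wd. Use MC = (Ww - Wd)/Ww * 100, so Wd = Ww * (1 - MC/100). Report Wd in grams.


Wd = Ww * (1 - MC/100)
= 494.05 * (1 - 41.38/100)
= 289.6121 g

289.6121 g
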